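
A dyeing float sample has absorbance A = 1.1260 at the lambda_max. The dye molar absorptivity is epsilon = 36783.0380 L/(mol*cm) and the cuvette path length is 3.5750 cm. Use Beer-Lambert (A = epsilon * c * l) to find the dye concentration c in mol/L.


Formula: c = A / (epsilon * l)
Substituting: c = 1.1260 / (36783.0380 * 3.5750)
Result: 8.5628e-06 mol/L


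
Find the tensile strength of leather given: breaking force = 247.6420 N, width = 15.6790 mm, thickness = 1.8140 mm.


Formula: TS = force / (width * thickness)
Substituting: TS = 247.6420 / (15.6790 * 1.8140)
Result: 8.7070 N/mm^2


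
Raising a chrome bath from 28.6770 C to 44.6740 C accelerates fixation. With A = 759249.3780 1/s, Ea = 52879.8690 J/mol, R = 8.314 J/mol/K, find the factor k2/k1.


T1 = 28.6770 + 273.15 = 301.8270 K; T2 = 44.6740 + 273.15 = 317.8240 K
k1 = A * exp(-Ea/(R*T1)) = 759249.3780 * exp(-52879.8690/(8.314*301.8270)) = 5.3528e-04 1/s
k2 = A * exp(-Ea/(R*T2)) = 759249.3780 * exp(-52879.8690/(8.314*317.8240)) = 0.00154604 1/s
k2/k1 = 0.00154604 / 5.3528e-04 = 2.8883


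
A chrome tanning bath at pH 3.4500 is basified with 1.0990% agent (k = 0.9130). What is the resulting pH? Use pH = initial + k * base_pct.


Formula: pH_final = pH_initial + k * base_pct
Substituting: pH_final = 3.4500 + 0.9130 * 1.0990
Result: 4.4534


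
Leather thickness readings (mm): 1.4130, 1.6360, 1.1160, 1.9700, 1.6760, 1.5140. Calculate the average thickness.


Formula: Average = sum / n
Substituting: Average = 9.3250 / 6
Result: 1.5542 mm


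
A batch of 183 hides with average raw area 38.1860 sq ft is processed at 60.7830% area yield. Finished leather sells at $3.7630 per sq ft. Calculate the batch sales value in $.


Raw_total = N * avg_area = 183 * 38.1860 = 6988.0380 sq ft
Finished = Raw_total * yield / 100 = 6988.0380 * 60.7830 / 100 = 4247.5391 sq ft
Value = Finished * price = 4247.5391 * 3.7630 = 15983.4898 $


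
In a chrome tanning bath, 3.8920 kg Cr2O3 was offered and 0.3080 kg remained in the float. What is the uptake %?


Formula: Uptake = (offered - residual) / offered * 100
Substituting: Uptake = (3.8920 - 0.3080) / 3.8920 * 100
Result: 92.0863 %


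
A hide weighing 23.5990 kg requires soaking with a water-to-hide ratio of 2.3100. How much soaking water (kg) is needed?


Formula: Water = hide_weight * ratio
Substituting: Water = 23.5990 * 2.3100
Result: 54.5137 kg


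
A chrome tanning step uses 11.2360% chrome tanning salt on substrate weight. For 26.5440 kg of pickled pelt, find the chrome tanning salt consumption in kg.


Formula: Chrome = substrate * pct / 100
Substituting: Chrome = 26.5440 * 11.2360 / 100
Result: 2.9825 kg


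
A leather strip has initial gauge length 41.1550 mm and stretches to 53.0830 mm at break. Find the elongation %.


Formula: Elongation = (Lf - L0) / L0 * 100
Substituting: Elongation = (53.0830 - 41.1550) / 41.1550 * 100
Result: 28.9831 %


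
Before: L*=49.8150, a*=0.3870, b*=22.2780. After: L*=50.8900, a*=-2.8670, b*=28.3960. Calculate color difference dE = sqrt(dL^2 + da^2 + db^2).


dL = 1.0750, da = -3.2540, db = 6.1180
dE = sqrt(1.0750^2 + (-3.2540)^2 + 6.1180^2) = 7.0124


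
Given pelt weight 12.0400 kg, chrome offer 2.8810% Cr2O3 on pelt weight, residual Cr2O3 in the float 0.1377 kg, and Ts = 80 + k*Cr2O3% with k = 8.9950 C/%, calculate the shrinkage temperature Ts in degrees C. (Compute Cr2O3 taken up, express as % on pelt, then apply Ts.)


Offered = pelt * offer_pct / 100 = 12.0400 * 2.8810 / 100 = 0.3469 kg
Uptake = offered - residual = 0.3469 - 0.1377 = 0.2092 kg
Cr2O3% on pelt = uptake / pelt * 100 = 0.2092 / 12.0400 * 100 = 1.7373 %
Ts = 80 + k * Cr2O3% = 80 + 8.9950 * 1.7373 = 95.6271 C


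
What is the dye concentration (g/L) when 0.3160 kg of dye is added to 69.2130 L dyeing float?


Formula: Conc = dye_mass(kg) / volume(L) * 1000
Substituting: Conc = 0.3160 / 69.2130 * 1000
Result: 4.5656 g/L


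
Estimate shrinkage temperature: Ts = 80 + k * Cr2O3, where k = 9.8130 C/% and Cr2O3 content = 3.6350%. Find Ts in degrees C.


Formula: Ts = 80 + k * Cr2O3
Substituting: Ts = 80 + 9.8130 * 3.6350
Result: 115.6703 C


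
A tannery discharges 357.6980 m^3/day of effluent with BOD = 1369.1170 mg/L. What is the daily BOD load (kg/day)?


Formula: BOD_load = volume * conc / 1000
Substituting: BOD_load = 357.6980 * 1369.1170 / 1000
Result: 489.7304 kg/day


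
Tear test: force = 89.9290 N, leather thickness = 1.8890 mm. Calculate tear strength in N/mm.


Formula: Tear strength = force / thickness
Substituting: Tear strength = 89.9290 / 1.8890
Result: 47.6067 N/mm


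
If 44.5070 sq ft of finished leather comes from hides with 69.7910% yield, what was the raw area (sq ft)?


Formula: raw = finished * 100 / yield
Substituting: raw = 44.5070 * 100 / 69.7910
Result: 63.7718 sq ft


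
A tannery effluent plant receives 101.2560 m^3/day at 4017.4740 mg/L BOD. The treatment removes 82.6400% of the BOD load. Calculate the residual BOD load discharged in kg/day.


Load_in = volume * conc / 1000 = 101.2560 * 4017.4740 / 1000 = 406.7933 kg/day
Removed = Load_in * eff / 100 = 406.7933 * 82.6400 / 100 = 336.1740 kg/day
Load_out = Load_in - Removed = 406.7933 - 336.1740 = 70.6193 kg/day


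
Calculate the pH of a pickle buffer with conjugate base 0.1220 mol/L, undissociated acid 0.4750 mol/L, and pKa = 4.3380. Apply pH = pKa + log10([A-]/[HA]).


ratio = [A-] / [HA] = 0.1220 / 0.4750 = 0.2568
log10(ratio) = -0.5903
pH = pKa + log10(ratio) = 4.3380 - 0.5903 = 3.7477


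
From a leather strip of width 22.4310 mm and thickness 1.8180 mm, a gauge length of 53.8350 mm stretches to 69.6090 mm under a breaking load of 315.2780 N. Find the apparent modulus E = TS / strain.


TS = F / (w * t) = 315.2780 / (22.4310 * 1.8180) = 7.7313 N/mm^2
strain = (Lf - L0) / L0 = (69.6090 - 53.8350) / 53.8350 = 0.2930
E = TS / strain = 7.7313 / 0.2930 = 26.3860 N/mm^2


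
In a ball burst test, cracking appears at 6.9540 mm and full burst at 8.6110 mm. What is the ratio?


Formula: Ratio = crack / burst
Substituting: Ratio = 6.9540 / 8.6110
Result: 0.8076


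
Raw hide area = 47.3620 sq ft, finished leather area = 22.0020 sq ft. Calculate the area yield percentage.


Formula: Yield = finished / raw * 100
Substituting: Yield = 22.0020 / 47.3620 * 100
Result: 46.4550 %


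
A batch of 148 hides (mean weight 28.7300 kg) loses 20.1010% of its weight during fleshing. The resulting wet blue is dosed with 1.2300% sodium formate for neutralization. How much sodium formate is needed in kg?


Total_raw = N * avg_wt = 148 * 28.7300 = 4252.0400 kg
Substrate = Total_raw * (1 - loss/100) = 4252.0400 * (1 - 20.1010/100) = 3397.3374 kg
Neutralizer = Substrate * pct / 100 = 3397.3374 * 1.2300 / 100 = 41.7873 kg


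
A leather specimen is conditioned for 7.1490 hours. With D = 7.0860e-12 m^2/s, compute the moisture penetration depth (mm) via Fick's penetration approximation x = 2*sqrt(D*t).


t = 7.1490 hr * 3600 = 25736.4000 s
D * t = 7.0860e-12 * 25736.4000 = 1.8237e-07
x = 2 * sqrt(D*t) = 2 * sqrt(1.8237e-07) = 8.5409e-04 m = 0.8541 mm


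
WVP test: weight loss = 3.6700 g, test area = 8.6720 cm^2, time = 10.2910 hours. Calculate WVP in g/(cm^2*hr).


Formula: WVP = loss / (area * time)
Substituting: WVP = 3.6700 / (8.6720 * 10.2910)
Result: 0.0411234 g/(cm^2*hr)


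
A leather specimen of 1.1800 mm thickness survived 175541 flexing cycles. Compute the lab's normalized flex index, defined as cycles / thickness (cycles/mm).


Formula: Index = cycles / thickness
Substituting: Index = 175541 / 1.1800
Result: 148763.5593 cycles/mm


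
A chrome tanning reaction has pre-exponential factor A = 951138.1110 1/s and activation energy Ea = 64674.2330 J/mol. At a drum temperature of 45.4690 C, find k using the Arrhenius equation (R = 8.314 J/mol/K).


T_K = T_C + 273.15 = 45.4690 + 273.15 = 318.6190 K
exponent = -Ea / (R * T_K) = -64674.2330 / (8.314 * 318.6190) = -24.4146
k = A * exp(exponent) = 951138.1110 * exp(-24.4146) = 2.3720e-05 1/s


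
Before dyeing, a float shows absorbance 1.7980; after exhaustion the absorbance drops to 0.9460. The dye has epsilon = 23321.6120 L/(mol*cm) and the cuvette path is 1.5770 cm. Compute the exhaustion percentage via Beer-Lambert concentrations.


c_initial = A_i / (epsilon * l) = 1.7980 / (23321.6120 * 1.5770) = 4.8888e-05 mol/L
c_final = A_f / (epsilon * l) = 0.9460 / (23321.6120 * 1.5770) = 2.5722e-05 mol/L
Exhaustion = (c_initial - c_final) / c_initial * 100 = (4.8888e-05 - 2.5722e-05) / 4.8888e-05 * 100 = 47.3860 %


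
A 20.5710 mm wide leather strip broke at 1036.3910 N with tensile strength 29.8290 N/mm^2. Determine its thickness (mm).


Formula: t = F / (TS * w)
Substituting: t = 1036.3910 / (29.8290 * 20.5710)
Result: 1.6890 mm


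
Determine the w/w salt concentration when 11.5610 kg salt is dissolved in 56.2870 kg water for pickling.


Formula: Conc = salt / (water + salt) * 100
Substituting: Conc = 11.5610 / (56.2870 + 11.5610) * 100
Result: 17.0396 %


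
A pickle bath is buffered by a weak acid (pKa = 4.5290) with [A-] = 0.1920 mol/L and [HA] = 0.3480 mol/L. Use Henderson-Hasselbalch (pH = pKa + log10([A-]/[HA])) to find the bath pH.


ratio = [A-] / [HA] = 0.1920 / 0.3480 = 0.5517
log10(ratio) = -0.2583
pH = pKa + log10(ratio) = 4.5290 - 0.2583 = 4.2707


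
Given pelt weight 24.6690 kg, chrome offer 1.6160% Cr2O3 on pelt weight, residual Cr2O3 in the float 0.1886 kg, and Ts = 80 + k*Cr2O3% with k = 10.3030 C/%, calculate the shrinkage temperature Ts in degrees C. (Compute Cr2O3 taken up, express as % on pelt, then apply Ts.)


Offered = pelt * offer_pct / 100 = 24.6690 * 1.6160 / 100 = 0.3987 kg
Uptake = offered - residual = 0.3987 - 0.1886 = 0.2101 kg
Cr2O3% on pelt = uptake / pelt * 100 = 0.2101 / 24.6690 * 100 = 0.8515 %
Ts = 80 + k * Cr2O3% = 80 + 10.3030 * 0.8515 = 88.7728 C


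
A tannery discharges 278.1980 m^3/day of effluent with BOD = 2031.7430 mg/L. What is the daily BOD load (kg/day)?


Formula: BOD_load = volume * conc / 1000
Substituting: BOD_load = 278.1980 * 2031.7430 / 1000
Result: 565.2268 kg/day


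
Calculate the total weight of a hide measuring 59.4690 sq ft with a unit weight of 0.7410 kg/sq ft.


Formula: Weight = area * weight_per_sqft
Substituting: Weight = 59.4690 * 0.7410
Result: 44.0665 kg


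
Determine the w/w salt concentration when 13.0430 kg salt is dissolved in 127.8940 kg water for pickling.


Formula: Conc = salt / (water + salt) * 100
Substituting: Conc = 13.0430 / (127.8940 + 13.0430) * 100
Result: 9.2545 %


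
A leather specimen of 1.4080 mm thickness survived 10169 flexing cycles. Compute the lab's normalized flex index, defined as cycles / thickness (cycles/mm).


Formula: Index = cycles / thickness
Substituting: Index = 10169 / 1.4080
Result: 7222.3011 cycles/mm


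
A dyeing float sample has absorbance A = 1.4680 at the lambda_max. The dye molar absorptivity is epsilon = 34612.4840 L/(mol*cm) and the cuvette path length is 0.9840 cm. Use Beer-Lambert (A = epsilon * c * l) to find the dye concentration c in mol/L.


Formula: c = A / (epsilon * l)
Substituting: c = 1.4680 / (34612.4840 * 0.9840)
Result: 4.3102e-05 mol/L


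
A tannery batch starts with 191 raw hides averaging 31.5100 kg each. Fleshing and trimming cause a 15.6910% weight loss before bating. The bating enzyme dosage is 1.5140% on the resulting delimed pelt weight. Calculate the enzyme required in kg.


Total_raw = N * avg_wt = 191 * 31.5100 = 6018.4100 kg
Substrate = Total_raw * (1 - loss/100) = 6018.4100 * (1 - 15.6910/100) = 5074.0613 kg
Enzyme = Substrate * pct / 100 = 5074.0613 * 1.5140 / 100 = 76.8213 kg


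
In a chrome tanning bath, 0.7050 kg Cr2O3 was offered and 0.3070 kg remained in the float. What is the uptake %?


Formula: Uptake = (offered - residual) / offered * 100
Substituting: Uptake = (0.7050 - 0.3070) / 0.7050 * 100
Result: 56.4539 %


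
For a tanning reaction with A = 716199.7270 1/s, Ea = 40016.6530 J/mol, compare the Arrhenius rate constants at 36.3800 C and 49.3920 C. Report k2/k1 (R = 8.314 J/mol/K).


T1 = 36.3800 + 273.15 = 309.5300 K; T2 = 49.3920 + 273.15 = 322.5420 K
k1 = A * exp(-Ea/(R*T1)) = 716199.7270 * exp(-40016.6530/(8.314*309.5300)) = 0.1264 1/s
k2 = A * exp(-Ea/(R*T2)) = 716199.7270 * exp(-40016.6530/(8.314*322.5420)) = 0.2367 1/s
k2/k1 = 0.2367 / 0.1264 = 1.8726


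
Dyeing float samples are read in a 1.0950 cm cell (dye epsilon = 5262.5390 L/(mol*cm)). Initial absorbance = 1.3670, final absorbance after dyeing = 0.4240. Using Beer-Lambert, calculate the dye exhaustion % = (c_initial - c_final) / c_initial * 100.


c_initial = A_i / (epsilon * l) = 1.3670 / (5262.5390 * 1.0950) = 2.3722e-04 mol/L
c_final = A_f / (epsilon * l) = 0.4240 / (5262.5390 * 1.0950) = 7.3579e-05 mol/L
Exhaustion = (c_initial - c_final) / c_initial * 100 = (2.3722e-04 - 7.3579e-05) / 2.3722e-04 * 100 = 68.9832 %


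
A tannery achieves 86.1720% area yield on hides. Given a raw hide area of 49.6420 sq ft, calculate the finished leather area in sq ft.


Formula: finished = raw * yield / 100
Substituting: finished = 49.6420 * 86.1720 / 100
Result: 42.7775 sq ft


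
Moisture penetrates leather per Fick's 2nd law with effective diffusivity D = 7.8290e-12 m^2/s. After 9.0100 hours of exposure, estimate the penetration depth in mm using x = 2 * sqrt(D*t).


t = 9.0100 hr * 3600 = 32436.0000 s
D * t = 7.8290e-12 * 32436.0000 = 2.5394e-07
x = 2 * sqrt(D*t) = 2 * sqrt(2.5394e-07) = 0.00100785 m = 1.0079 mm


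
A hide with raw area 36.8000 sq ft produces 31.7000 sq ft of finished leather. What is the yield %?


Formula: Yield = finished / raw * 100
Substituting: Yield = 31.7000 / 36.8000 * 100
Result: 86.1413 %


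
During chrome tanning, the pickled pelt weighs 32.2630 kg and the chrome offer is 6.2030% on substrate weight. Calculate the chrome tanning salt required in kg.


Formula: Chrome = substrate * pct / 100
Substituting: Chrome = 32.2630 * 6.2030 / 100
Result: 2.0013 kg


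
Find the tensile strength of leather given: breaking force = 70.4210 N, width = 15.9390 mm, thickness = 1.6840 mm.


Formula: TS = force / (width * thickness)
Substituting: TS = 70.4210 / (15.9390 * 1.6840)
Result: 2.6236 N/mm^2


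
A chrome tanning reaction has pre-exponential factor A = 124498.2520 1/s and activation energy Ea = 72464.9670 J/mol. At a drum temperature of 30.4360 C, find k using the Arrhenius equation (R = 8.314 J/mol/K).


T_K = T_C + 273.15 = 30.4360 + 273.15 = 303.5860 K
exponent = -Ea / (R * T_K) = -72464.9670 / (8.314 * 303.5860) = -28.7102
k = A * exp(exponent) = 124498.2520 * exp(-28.7102) = 4.2313e-08 1/s


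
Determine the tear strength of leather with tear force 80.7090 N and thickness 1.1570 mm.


Formula: Tear strength = force / thickness
Substituting: Tear strength = 80.7090 / 1.1570
Result: 69.7571 N/mm


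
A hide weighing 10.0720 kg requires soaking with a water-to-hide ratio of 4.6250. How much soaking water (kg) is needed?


Formula: Water = hide_weight * ratio
Substituting: Water = 10.0720 * 4.6250
Result: 46.5830 kg


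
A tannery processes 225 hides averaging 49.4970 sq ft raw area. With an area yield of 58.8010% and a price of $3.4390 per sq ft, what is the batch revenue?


Raw_total = N * avg_area = 225 * 49.4970 = 11136.8250 sq ft
Finished = Raw_total * yield / 100 = 11136.8250 * 58.8010 / 100 = 6548.5645 sq ft
Value = Finished * price = 6548.5645 * 3.4390 = 22520.5132 $


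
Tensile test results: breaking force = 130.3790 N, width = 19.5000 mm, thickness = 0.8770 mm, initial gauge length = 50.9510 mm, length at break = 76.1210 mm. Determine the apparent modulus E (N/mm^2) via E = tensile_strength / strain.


TS = F / (w * t) = 130.3790 / (19.5000 * 0.8770) = 7.6238 N/mm^2
strain = (Lf - L0) / L0 = (76.1210 - 50.9510) / 50.9510 = 0.4940
E = TS / strain = 7.6238 / 0.4940 = 15.4327 N/mm^2


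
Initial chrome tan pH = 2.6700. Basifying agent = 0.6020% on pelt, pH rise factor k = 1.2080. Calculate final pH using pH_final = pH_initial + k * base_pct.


Formula: pH_final = pH_initial + k * base_pct
Substituting: pH_final = 2.6700 + 1.2080 * 0.6020
Result: 3.3972


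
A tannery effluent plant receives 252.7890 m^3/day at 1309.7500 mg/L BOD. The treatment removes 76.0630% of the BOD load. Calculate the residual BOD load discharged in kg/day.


Load_in = volume * conc / 1000 = 252.7890 * 1309.7500 / 1000 = 331.0904 kg/day
Removed = Load_in * eff / 100 = 331.0904 * 76.0630 / 100 = 251.8373 kg/day
Load_out = Load_in - Removed = 331.0904 - 251.8373 = 79.2531 kg/day


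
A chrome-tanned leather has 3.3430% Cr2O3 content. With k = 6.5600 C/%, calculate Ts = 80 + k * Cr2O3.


Formula: Ts = 80 + k * Cr2O3
Substituting: Ts = 80 + 6.5600 * 3.3430
Result: 101.9301 C


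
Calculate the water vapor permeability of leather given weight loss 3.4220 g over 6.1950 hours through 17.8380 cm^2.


Formula: WVP = loss / (area * time)
Substituting: WVP = 3.4220 / (17.8380 * 6.1950)
Result: 0.0309665 g/(cm^2*hr)


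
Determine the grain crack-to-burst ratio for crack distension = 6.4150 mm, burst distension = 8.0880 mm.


Formula: Ratio = crack / burst
Substituting: Ratio = 6.4150 / 8.0880
Result: 0.7932


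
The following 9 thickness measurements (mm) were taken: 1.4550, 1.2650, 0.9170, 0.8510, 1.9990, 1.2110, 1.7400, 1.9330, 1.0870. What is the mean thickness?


Formula: Average = sum / n
Substituting: Average = 12.4580 / 9
Result: 1.3842 mm


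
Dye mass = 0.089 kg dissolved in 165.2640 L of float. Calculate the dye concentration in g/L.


Formula: Conc = dye_mass(kg) / volume(L) * 1000
Substituting: Conc = 0.089 / 165.2640 * 1000
Result: 0.5385 g/L


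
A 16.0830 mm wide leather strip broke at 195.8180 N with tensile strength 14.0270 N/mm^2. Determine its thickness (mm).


Formula: t = F / (TS * w)
Substituting: t = 195.8180 / (14.0270 * 16.0830)
Result: 0.8680 mm


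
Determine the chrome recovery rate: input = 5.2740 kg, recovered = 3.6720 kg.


Formula: Recovery = recovered / input * 100
Substituting: Recovery = 3.6720 / 5.2740 * 100
Result: 69.6246 %


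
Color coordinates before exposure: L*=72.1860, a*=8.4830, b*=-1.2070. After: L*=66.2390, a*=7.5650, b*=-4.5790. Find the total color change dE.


dL = -5.9470, da = -0.9180, db = -3.3720
dE = sqrt((-5.9470)^2 + (-0.9180)^2 + (-3.3720)^2) = 6.8978


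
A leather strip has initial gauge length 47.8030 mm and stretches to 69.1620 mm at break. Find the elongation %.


Formula: Elongation = (Lf - L0) / L0 * 100
Substituting: Elongation = (69.1620 - 47.8030) / 47.8030 * 100
Result: 44.6813 %


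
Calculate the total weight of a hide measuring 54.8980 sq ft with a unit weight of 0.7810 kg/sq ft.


Formula: Weight = area * weight_per_sqft
Substituting: Weight = 54.8980 * 0.7810
Result: 42.8753 kg


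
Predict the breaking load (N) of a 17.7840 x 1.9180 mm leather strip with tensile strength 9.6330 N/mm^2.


Formula: F = TS * w * t
Substituting: F = 9.6330 * 17.7840 * 1.9180
Result: 328.5789 N


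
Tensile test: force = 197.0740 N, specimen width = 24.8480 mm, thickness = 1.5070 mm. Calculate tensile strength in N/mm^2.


Formula: TS = force / (width * thickness)
Substituting: TS = 197.0740 / (24.8480 * 1.5070)
Result: 5.2629 N/mm^2


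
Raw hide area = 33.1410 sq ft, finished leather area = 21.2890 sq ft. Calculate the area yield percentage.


Formula: Yield = finished / raw * 100
Substituting: Yield = 21.2890 / 33.1410 * 100
Result: 64.2377 %


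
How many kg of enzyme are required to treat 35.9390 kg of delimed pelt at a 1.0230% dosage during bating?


Formula: Enzyme = substrate * pct / 100
Substituting: Enzyme = 35.9390 * 1.0230 / 100
Result: 0.3677 kg


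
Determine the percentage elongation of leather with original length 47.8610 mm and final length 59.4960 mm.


Formula: Elongation = (Lf - L0) / L0 * 100
Substituting: Elongation = (59.4960 - 47.8610) / 47.8610 * 100
Result: 24.3100 %


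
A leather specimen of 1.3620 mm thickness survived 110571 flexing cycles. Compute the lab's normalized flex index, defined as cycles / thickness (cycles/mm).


Formula: Index = cycles / thickness
Substituting: Index = 110571 / 1.3620
Result: 81182.8194 cycles/mm


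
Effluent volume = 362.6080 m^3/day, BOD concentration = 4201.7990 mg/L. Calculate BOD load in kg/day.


Formula: BOD_load = volume * conc / 1000
Substituting: BOD_load = 362.6080 * 4201.7990 / 1000
Result: 1523.6059 kg/day


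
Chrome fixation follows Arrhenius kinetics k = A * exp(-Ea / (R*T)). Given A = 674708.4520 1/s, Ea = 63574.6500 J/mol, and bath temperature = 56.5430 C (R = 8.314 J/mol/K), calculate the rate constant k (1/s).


T_K = T_C + 273.15 = 56.5430 + 273.15 = 329.6930 K
exponent = -Ea / (R * T_K) = -63574.6500 / (8.314 * 329.6930) = -23.1934
k = A * exp(exponent) = 674708.4520 * exp(-23.1934) = 5.7063e-05 1/s


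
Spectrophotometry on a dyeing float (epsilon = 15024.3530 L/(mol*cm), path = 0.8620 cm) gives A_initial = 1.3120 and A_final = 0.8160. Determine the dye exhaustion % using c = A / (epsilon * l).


c_initial = A_i / (epsilon * l) = 1.3120 / (15024.3530 * 0.8620) = 1.0130e-04 mol/L
c_final = A_f / (epsilon * l) = 0.8160 / (15024.3530 * 0.8620) = 6.3007e-05 mol/L
Exhaustion = (c_initial - c_final) / c_initial * 100 = (1.0130e-04 - 6.3007e-05) / 1.0130e-04 * 100 = 37.8049 %


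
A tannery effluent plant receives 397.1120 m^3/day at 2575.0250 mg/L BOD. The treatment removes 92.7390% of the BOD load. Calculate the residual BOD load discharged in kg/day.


Load_in = volume * conc / 1000 = 397.1120 * 2575.0250 / 1000 = 1022.5733 kg/day
Removed = Load_in * eff / 100 = 1022.5733 * 92.7390 / 100 = 948.3243 kg/day
Load_out = Load_in - Removed = 1022.5733 - 948.3243 = 74.2490 kg/day


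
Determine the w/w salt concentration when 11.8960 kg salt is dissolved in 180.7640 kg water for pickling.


Formula: Conc = salt / (water + salt) * 100
Substituting: Conc = 11.8960 / (180.7640 + 11.8960) * 100
Result: 6.1746 %


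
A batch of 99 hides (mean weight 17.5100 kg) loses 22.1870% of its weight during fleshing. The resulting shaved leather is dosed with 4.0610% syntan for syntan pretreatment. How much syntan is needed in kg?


Total_raw = N * avg_wt = 99 * 17.5100 = 1733.4900 kg
Substrate = Total_raw * (1 - loss/100) = 1733.4900 * (1 - 22.1870/100) = 1348.8806 kg
Syntan = Substrate * pct / 100 = 1348.8806 * 4.0610 / 100 = 54.7780 kg


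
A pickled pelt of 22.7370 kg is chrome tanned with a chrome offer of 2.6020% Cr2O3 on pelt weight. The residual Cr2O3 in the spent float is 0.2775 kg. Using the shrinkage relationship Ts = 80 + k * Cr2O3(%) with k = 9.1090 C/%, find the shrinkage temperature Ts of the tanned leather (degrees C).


Offered = pelt * offer_pct / 100 = 22.7370 * 2.6020 / 100 = 0.5916 kg
Uptake = offered - residual = 0.5916 - 0.2775 = 0.3141 kg
Cr2O3% on pelt = uptake / pelt * 100 = 0.3141 / 22.7370 * 100 = 1.3815 %
Ts = 80 + k * Cr2O3% = 80 + 9.1090 * 1.3815 = 92.5843 C


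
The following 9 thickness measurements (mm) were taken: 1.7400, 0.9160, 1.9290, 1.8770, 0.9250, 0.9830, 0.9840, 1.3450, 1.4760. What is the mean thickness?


Formula: Average = sum / n
Substituting: Average = 12.1750 / 9
Result: 1.3528 mm


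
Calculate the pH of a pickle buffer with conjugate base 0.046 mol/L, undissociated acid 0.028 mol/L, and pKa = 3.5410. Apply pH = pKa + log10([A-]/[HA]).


ratio = [A-] / [HA] = 0.046 / 0.028 = 1.6429
log10(ratio) = 0.2156
pH = pKa + log10(ratio) = 3.5410 + 0.2156 = 3.7566


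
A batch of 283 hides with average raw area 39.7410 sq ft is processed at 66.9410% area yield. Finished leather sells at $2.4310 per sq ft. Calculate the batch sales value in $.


Raw_total = N * avg_area = 283 * 39.7410 = 11246.7030 sq ft
Finished = Raw_total * yield / 100 = 11246.7030 * 66.9410 / 100 = 7528.6555 sq ft
Value = Finished * price = 7528.6555 * 2.4310 = 18302.1614 $


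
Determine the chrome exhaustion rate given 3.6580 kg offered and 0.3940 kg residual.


Formula: Uptake = (offered - residual) / offered * 100
Substituting: Uptake = (3.6580 - 0.3940) / 3.6580 * 100
Result: 89.2291 %


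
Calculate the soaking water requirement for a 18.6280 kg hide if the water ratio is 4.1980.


Formula: Water = hide_weight * ratio
Substituting: Water = 18.6280 * 4.1980
Result: 78.2003 kg


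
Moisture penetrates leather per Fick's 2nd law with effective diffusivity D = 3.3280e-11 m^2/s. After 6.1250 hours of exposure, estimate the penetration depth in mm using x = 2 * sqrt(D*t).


t = 6.1250 hr * 3600 = 22050.0000 s
D * t = 3.3280e-11 * 22050.0000 = 7.3382e-07
x = 2 * sqrt(D*t) = 2 * sqrt(7.3382e-07) = 0.00171327 m = 1.7133 mm


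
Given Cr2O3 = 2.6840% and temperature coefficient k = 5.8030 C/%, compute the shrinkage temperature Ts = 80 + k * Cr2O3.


Formula: Ts = 80 + k * Cr2O3
Substituting: Ts = 80 + 5.8030 * 2.6840
Result: 95.5753 C


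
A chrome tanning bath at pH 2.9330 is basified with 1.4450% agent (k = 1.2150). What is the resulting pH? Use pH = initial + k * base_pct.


Formula: pH_final = pH_initial + k * base_pct
Substituting: pH_final = 2.9330 + 1.2150 * 1.4450
Result: 4.6887


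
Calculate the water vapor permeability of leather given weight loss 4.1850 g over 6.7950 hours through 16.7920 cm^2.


Formula: WVP = loss / (area * time)
Substituting: WVP = 4.1850 / (16.7920 * 6.7950)
Result: 0.0366778 g/(cm^2*hr)


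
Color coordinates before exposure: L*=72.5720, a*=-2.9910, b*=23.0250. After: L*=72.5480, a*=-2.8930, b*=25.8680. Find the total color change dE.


dL = -0.024, da = 0.098, db = 2.8430
dE = sqrt((-0.024)^2 + 0.098^2 + 2.8430^2) = 2.8448


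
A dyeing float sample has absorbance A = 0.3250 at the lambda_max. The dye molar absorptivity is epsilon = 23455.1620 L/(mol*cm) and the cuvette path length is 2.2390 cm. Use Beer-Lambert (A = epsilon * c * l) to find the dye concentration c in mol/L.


Formula: c = A / (epsilon * l)
Substituting: c = 0.3250 / (23455.1620 * 2.2390)
Result: 6.1886e-06 mol/L


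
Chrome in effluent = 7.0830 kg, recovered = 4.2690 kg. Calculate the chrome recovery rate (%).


Formula: Recovery = recovered / input * 100
Substituting: Recovery = 4.2690 / 7.0830 * 100
Result: 60.2711 %


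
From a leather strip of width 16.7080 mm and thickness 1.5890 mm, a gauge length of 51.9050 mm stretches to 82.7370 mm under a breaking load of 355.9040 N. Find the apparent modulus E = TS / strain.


TS = F / (w * t) = 355.9040 / (16.7080 * 1.5890) = 13.4055 N/mm^2
strain = (Lf - L0) / L0 = (82.7370 - 51.9050) / 51.9050 = 0.5940
E = TS / strain = 13.4055 / 0.5940 = 22.5679 N/mm^2


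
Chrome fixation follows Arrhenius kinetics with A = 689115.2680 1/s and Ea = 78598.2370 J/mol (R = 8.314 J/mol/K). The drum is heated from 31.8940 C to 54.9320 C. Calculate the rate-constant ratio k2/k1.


T1 = 31.8940 + 273.15 = 305.0440 K; T2 = 54.9320 + 273.15 = 328.0820 K
k1 = A * exp(-Ea/(R*T1)) = 689115.2680 * exp(-78598.2370/(8.314*305.0440)) = 2.3929e-08 1/s
k2 = A * exp(-Ea/(R*T2)) = 689115.2680 * exp(-78598.2370/(8.314*328.0820)) = 2.1089e-07 1/s
k2/k1 = 2.1089e-07 / 2.3929e-08 = 8.8129


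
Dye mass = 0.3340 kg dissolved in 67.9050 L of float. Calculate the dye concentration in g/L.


Formula: Conc = dye_mass(kg) / volume(L) * 1000
Substituting: Conc = 0.3340 / 67.9050 * 1000
Result: 4.9186 g/L


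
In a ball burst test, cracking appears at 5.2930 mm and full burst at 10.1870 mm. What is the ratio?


Formula: Ratio = crack / burst
Substituting: Ratio = 5.2930 / 10.1870
Result: 0.5196


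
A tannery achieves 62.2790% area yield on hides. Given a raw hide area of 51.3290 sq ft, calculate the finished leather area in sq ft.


Formula: finished = raw * yield / 100
Substituting: finished = 51.3290 * 62.2790 / 100
Result: 31.9672 sq ft


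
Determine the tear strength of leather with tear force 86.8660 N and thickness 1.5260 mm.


Formula: Tear strength = force / thickness
Substituting: Tear strength = 86.8660 / 1.5260
Result: 56.9240 N/mm


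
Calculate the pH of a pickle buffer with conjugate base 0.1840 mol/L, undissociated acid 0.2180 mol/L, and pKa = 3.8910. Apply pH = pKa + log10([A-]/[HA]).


ratio = [A-] / [HA] = 0.1840 / 0.2180 = 0.8440
log10(ratio) = -0.0736387
pH = pKa + log10(ratio) = 3.8910 - 0.0736387 = 3.8174


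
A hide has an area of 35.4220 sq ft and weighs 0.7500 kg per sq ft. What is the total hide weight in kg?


Formula: Weight = area * weight_per_sqft
Substituting: Weight = 35.4220 * 0.7500
Result: 26.5665 kg


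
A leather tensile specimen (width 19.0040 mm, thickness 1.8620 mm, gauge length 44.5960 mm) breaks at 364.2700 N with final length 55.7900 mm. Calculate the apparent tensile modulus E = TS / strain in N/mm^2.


TS = F / (w * t) = 364.2700 / (19.0040 * 1.8620) = 10.2943 N/mm^2
strain = (Lf - L0) / L0 = (55.7900 - 44.5960) / 44.5960 = 0.2510
E = TS / strain = 10.2943 / 0.2510 = 41.0118 N/mm^2


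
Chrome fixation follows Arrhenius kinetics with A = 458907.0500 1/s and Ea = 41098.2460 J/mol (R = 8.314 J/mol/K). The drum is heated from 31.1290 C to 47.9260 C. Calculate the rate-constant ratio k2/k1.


T1 = 31.1290 + 273.15 = 304.2790 K; T2 = 47.9260 + 273.15 = 321.0760 K
k1 = A * exp(-Ea/(R*T1)) = 458907.0500 * exp(-41098.2460/(8.314*304.2790)) = 0.0403888 1/s
k2 = A * exp(-Ea/(R*T2)) = 458907.0500 * exp(-41098.2460/(8.314*321.0760)) = 0.0944855 1/s
k2/k1 = 0.0944855 / 0.0403888 = 2.3394


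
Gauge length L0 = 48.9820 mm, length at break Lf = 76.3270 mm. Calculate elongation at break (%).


Formula: Elongation = (Lf - L0) / L0 * 100
Substituting: Elongation = (76.3270 - 48.9820) / 48.9820 * 100
Result: 55.8266 %


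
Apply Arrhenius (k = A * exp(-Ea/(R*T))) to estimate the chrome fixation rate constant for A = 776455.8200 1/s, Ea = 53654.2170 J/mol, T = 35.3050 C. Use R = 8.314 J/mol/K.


T_K = T_C + 273.15 = 35.3050 + 273.15 = 308.4550 K
exponent = -Ea / (R * T_K) = -53654.2170 / (8.314 * 308.4550) = -20.9219
k = A * exp(exponent) = 776455.8200 * exp(-20.9219) = 6.3655e-04 1/s


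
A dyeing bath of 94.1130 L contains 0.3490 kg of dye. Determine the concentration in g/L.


Formula: Conc = dye_mass(kg) / volume(L) * 1000
Substituting: Conc = 0.3490 / 94.1130 * 1000
Result: 3.7083 g/L


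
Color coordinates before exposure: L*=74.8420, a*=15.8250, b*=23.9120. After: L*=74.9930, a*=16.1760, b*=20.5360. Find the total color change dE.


dL = 0.1510, da = 0.3510, db = -3.3760
dE = sqrt(0.1510^2 + 0.3510^2 + (-3.3760)^2) = 3.3976


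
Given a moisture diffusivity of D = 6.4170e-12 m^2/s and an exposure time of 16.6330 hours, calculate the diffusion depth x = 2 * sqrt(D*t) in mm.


t = 16.6330 hr * 3600 = 59878.8000 s
D * t = 6.4170e-12 * 59878.8000 = 3.8424e-07
x = 2 * sqrt(D*t) = 2 * sqrt(3.8424e-07) = 0.00123975 m = 1.2397 mm


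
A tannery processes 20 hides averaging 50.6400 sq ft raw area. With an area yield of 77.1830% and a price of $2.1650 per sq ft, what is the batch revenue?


Raw_total = N * avg_area = 20 * 50.6400 = 1012.8000 sq ft
Finished = Raw_total * yield / 100 = 1012.8000 * 77.1830 / 100 = 781.7094 sq ft
Value = Finished * price = 781.7094 * 2.1650 = 1692.4009 $


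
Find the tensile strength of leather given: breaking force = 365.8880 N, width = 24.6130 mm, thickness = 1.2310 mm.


Formula: TS = force / (width * thickness)
Substituting: TS = 365.8880 / (24.6130 * 1.2310)
Result: 12.0761 N/mm^2


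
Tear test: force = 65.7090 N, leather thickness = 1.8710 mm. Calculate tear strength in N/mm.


Formula: Tear strength = force / thickness
Substituting: Tear strength = 65.7090 / 1.8710
Result: 35.1197 N/mm


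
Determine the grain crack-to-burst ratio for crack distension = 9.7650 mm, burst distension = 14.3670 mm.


Formula: Ratio = crack / burst
Substituting: Ratio = 9.7650 / 14.3670
Result: 0.6797


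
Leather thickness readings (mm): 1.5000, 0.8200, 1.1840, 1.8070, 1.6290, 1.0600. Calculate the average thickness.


Formula: Average = sum / n
Substituting: Average = 8.0000 / 6
Result: 1.3333 mm


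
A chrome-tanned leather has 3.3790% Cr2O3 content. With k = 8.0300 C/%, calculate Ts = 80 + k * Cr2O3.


Formula: Ts = 80 + k * Cr2O3
Substituting: Ts = 80 + 8.0300 * 3.3790
Result: 107.1334 C


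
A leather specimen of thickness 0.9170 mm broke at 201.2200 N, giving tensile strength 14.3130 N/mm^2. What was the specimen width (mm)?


Formula: w = F / (TS * t)
Substituting: w = 201.2200 / (14.3130 * 0.9170)
Result: 15.3310 mm


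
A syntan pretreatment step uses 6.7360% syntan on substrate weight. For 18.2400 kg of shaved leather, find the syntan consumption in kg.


Formula: Syntan = substrate * pct / 100
Substituting: Syntan = 18.2400 * 6.7360 / 100
Result: 1.2286 kg


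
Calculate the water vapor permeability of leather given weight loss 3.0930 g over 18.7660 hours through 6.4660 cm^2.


Formula: WVP = loss / (area * time)
Substituting: WVP = 3.0930 / (6.4660 * 18.7660)
Result: 0.0254902 g/(cm^2*hr)


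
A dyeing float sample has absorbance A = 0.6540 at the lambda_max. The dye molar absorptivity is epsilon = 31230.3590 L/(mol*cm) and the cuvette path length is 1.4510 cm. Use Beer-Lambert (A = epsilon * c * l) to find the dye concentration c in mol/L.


Formula: c = A / (epsilon * l)
Substituting: c = 0.6540 / (31230.3590 * 1.4510)
Result: 1.4432e-05 mol/L


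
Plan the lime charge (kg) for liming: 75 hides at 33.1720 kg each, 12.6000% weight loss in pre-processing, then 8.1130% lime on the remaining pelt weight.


Total_raw = N * avg_wt = 75 * 33.1720 = 2487.9000 kg
Substrate = Total_raw * (1 - loss/100) = 2487.9000 * (1 - 12.6000/100) = 2174.4246 kg
Lime = Substrate * pct / 100 = 2174.4246 * 8.1130 / 100 = 176.4111 kg


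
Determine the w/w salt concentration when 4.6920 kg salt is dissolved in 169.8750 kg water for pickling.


Formula: Conc = salt / (water + salt) * 100
Substituting: Conc = 4.6920 / (169.8750 + 4.6920) * 100
Result: 2.6878 %


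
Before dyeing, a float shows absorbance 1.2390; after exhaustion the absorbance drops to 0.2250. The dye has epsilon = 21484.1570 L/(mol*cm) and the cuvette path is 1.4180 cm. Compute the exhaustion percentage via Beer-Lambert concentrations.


c_initial = A_i / (epsilon * l) = 1.2390 / (21484.1570 * 1.4180) = 4.0670e-05 mol/L
c_final = A_f / (epsilon * l) = 0.2250 / (21484.1570 * 1.4180) = 7.3856e-06 mol/L
Exhaustion = (c_initial - c_final) / c_initial * 100 = (4.0670e-05 - 7.3856e-06) / 4.0670e-05 * 100 = 81.8402 %


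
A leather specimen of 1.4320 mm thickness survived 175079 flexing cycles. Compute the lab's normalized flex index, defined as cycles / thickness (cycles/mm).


Formula: Index = cycles / thickness
Substituting: Index = 175079 / 1.4320
Result: 122261.8715 cycles/mm


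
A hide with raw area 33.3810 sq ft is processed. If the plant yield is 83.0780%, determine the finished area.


Formula: finished = raw * yield / 100
Substituting: finished = 33.3810 * 83.0780 / 100
Result: 27.7323 sq ft


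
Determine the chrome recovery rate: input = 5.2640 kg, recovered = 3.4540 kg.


Formula: Recovery = recovered / input * 100
Substituting: Recovery = 3.4540 / 5.2640 * 100
Result: 65.6155 %


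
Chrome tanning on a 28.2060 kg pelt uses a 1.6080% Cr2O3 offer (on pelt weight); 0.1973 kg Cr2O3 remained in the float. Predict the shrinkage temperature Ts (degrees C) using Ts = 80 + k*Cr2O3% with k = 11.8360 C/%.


Offered = pelt * offer_pct / 100 = 28.2060 * 1.6080 / 100 = 0.4536 kg
Uptake = offered - residual = 0.4536 - 0.1973 = 0.2563 kg
Cr2O3% on pelt = uptake / pelt * 100 = 0.2563 / 28.2060 * 100 = 0.9085 %
Ts = 80 + k * Cr2O3% = 80 + 11.8360 * 0.9085 = 90.7530 C


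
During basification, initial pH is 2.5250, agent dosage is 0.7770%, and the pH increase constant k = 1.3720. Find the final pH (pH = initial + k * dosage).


Formula: pH_final = pH_initial + k * base_pct
Substituting: pH_final = 2.5250 + 1.3720 * 0.7770
Result: 3.5910


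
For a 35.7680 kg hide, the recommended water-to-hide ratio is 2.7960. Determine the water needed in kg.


Formula: Water = hide_weight * ratio
Substituting: Water = 35.7680 * 2.7960
Result: 100.0073 kg


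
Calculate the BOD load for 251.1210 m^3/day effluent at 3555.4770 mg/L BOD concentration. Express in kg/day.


Formula: BOD_load = volume * conc / 1000
Substituting: BOD_load = 251.1210 * 3555.4770 / 1000
Result: 892.8549 kg/day


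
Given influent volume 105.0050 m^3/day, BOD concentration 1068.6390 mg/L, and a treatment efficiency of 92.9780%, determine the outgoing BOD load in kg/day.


Load_in = volume * conc / 1000 = 105.0050 * 1068.6390 / 1000 = 112.2124 kg/day
Removed = Load_in * eff / 100 = 112.2124 * 92.9780 / 100 = 104.3329 kg/day
Load_out = Load_in - Removed = 112.2124 - 104.3329 = 7.8796 kg/day


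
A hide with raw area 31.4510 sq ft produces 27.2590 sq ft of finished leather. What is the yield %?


Formula: Yield = finished / raw * 100
Substituting: Yield = 27.2590 / 31.4510 * 100
Result: 86.6713 %


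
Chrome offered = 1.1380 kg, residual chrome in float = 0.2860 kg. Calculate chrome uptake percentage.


Formula: Uptake = (offered - residual) / offered * 100
Substituting: Uptake = (1.1380 - 0.2860) / 1.1380 * 100
Result: 74.8682 %


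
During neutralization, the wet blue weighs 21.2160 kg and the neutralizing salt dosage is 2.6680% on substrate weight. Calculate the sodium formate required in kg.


Formula: Neutralizer = substrate * pct / 100
Substituting: Neutralizer = 21.2160 * 2.6680 / 100
Result: 0.5660 kg


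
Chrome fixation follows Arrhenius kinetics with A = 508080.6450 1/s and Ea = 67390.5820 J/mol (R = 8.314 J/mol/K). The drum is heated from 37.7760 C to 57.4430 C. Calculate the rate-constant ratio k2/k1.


T1 = 37.7760 + 273.15 = 310.9260 K; T2 = 57.4430 + 273.15 = 330.5930 K
k1 = A * exp(-Ea/(R*T1)) = 508080.6450 * exp(-67390.5820/(8.314*310.9260)) = 2.4216e-06 1/s
k2 = A * exp(-Ea/(R*T2)) = 508080.6450 * exp(-67390.5820/(8.314*330.5930)) = 1.1419e-05 1/s
k2/k1 = 1.1419e-05 / 2.4216e-06 = 4.7156


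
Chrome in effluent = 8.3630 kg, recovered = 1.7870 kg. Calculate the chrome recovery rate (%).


Formula: Recovery = recovered / input * 100
Substituting: Recovery = 1.7870 / 8.3630 * 100
Result: 21.3679 %


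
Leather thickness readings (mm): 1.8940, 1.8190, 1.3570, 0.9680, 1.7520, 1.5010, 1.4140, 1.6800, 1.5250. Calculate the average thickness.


Formula: Average = sum / n
Substituting: Average = 13.9100 / 9
Result: 1.5456 mm


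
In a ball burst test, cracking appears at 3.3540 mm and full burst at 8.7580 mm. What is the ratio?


Formula: Ratio = crack / burst
Substituting: Ratio = 3.3540 / 8.7580
Result: 0.3830


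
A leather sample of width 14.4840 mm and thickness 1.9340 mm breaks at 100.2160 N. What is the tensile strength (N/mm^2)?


Formula: TS = force / (width * thickness)
Substituting: TS = 100.2160 / (14.4840 * 1.9340)
Result: 3.5776 N/mm^2


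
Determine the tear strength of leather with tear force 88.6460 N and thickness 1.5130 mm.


Formula: Tear strength = force / thickness
Substituting: Tear strength = 88.6460 / 1.5130
Result: 58.5896 N/mm


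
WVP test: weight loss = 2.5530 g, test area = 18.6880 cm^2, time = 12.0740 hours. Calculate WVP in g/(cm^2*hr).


Formula: WVP = loss / (area * time)
Substituting: WVP = 2.5530 / (18.6880 * 12.0740)
Result: 0.0113145 g/(cm^2*hr)


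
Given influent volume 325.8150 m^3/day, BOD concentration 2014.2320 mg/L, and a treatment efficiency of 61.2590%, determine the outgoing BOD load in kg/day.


Load_in = volume * conc / 1000 = 325.8150 * 2014.2320 / 1000 = 656.2670 kg/day
Removed = Load_in * eff / 100 = 656.2670 * 61.2590 / 100 = 402.0226 kg/day
Load_out = Load_in - Removed = 656.2670 - 402.0226 = 254.2444 kg/day
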